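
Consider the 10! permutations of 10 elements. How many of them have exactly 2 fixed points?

667485

Choose which 2 of the 10 are fixed: C(10,2) = 45.
The other 8 form a derangement: !8 = 14833.
Total: 45 × 14833 = 667485.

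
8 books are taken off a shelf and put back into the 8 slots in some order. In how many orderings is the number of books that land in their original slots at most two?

# with exactly i fixed is C(8,i)·!(8-i); sum over i=0..2:
  i=0: C(8,0)·!8 = 1·14833 = 14833
  i=1: C(8,1)·!7 = 8·1854 = 14832
  i=2: C(8,2)·!6 = 28·265 = 7420
Total = 37085.

37085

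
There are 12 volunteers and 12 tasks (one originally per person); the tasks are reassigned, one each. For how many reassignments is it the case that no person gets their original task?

!12 = 12! · Σ_{k=0}^{12} (-1)^k/k!
= 12! - 12!/1! + 12!/2! - 12!/3! + 12!/4! - 12!/5! + 12!/6! - 12!/7! + 12!/8! - 12!/9! + 12!/10! - 12!/11! + 12!/12!
= 479001600 - 479001600 + 239500800 - 79833600 + 19958400 - 3991680 + 665280 - 95040 + 11880 - 1320 + 132 - 12 + 1
= 176214841

176214841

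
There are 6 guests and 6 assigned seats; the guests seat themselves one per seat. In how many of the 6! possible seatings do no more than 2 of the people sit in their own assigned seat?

664

Sum C(6,i)·!(6-i) for i = 0..2:
  i=0: C(6,0)·!6 = 1·265 = 265
  i=1: C(6,1)·!5 = 6·44 = 264
  i=2: C(6,2)·!4 = 15·9 = 135
Total = 664.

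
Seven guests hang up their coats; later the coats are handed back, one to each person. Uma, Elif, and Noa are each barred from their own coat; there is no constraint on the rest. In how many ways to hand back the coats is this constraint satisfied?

3216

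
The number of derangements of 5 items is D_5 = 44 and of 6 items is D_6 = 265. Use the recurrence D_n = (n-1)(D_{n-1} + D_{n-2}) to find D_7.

D_7 = (7-1)·(D_6 + D_5) = 6·(265 + 44) = 6·309 = 1854.

1854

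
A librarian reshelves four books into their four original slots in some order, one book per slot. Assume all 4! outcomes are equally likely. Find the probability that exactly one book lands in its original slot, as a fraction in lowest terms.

Favorable outcomes: C(4,1)·!3 = 4·2 = 8.
Total outcomes: 4! = 24.
Probability = 8/24 = 1/3.

1/3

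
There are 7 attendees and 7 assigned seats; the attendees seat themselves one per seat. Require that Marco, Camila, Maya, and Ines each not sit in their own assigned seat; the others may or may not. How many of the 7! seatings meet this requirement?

2790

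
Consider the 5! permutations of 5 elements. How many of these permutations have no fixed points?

44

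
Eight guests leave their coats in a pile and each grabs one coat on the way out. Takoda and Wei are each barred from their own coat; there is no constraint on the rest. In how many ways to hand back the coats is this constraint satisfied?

30960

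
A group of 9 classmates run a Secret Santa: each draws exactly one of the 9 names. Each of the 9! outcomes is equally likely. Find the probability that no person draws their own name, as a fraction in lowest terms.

16687/45360

Favorable outcomes: !9 = 133496.
Total outcomes: 9! = 362880.
Probability = 133496/362880 = 16687/45360.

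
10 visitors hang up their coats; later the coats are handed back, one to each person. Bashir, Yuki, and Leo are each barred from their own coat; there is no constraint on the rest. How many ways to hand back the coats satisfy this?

Inclusion-exclusion on the 3 forbidden self-matches:
Σ_{j=0}^{3} (-1)^j C(3,j)(10-j)!
= C(3,0)·10! - C(3,1)·9! + C(3,2)·8! - C(3,3)·7!
= 3628800 - 1088640 + 120960 - 5040
= 2656080

2656080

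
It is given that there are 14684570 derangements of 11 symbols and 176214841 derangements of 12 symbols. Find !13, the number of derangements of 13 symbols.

2290792932

!13 = (13-1)·(!12 + !11) = 12·(176214841 + 14684570) = 12·190899411 = 2290792932.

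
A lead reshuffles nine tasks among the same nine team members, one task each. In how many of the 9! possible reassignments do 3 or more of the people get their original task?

# with exactly i fixed is C(9,i)·!(9-i); sum over i=3..9:
  i=3: C(9,3)·!6 = 84·265 = 22260
  i=4: C(9,4)·!5 = 126·44 = 5544
  i=5: C(9,5)·!4 = 126·9 = 1134
  i=6: C(9,6)·!3 = 84·2 = 168
  i=7: C(9,7)·!2 = 36·1 = 36
  i=8: C(9,8)·!1 = 9·0 = 0
  i=9: C(9,9)·!0 = 1·1 = 1
Total = 29143.

29143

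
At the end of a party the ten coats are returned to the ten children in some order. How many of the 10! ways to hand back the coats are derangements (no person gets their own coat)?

The subfactorial !10 = [10!/e] (nearest integer).
10! = 3628800, and 3628800/e ≈ 1334960.92, so !10 = 1334961.

1334961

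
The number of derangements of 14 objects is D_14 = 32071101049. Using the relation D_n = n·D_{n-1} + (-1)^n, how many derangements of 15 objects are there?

481066515734

D_15 = 15·32071101049 - 1 = 481066515734.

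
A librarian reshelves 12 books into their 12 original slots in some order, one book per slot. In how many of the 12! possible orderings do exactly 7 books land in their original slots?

34848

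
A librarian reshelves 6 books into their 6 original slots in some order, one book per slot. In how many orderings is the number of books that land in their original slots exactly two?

Pick the 2 fixed positions: C(6,2) = 15 ways.
The other 4 form a derangement: !4 = 9.
Total: 15 × 9 = 135.

135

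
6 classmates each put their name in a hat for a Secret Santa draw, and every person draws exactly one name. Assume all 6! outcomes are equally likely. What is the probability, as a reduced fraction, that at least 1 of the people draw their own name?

91/144

Favorable outcomes: Σ_{i≥1} C(6,i)·!(6-i) = 6·44 + 15·9 + 20·2 + 15·1 + 6·0 + 1·1 = 455.
Total outcomes: 6! = 720.
Probability = 455/720 = 91/144.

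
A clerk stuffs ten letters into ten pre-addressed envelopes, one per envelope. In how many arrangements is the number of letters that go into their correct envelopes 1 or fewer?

2669921

Sum C(10,i)·!(10-i) for i = 0..1:
  i=0: C(10,0)·!10 = 1·1334961 = 1334961
  i=1: C(10,1)·!9 = 10·133496 = 1334960
Total = 2669921.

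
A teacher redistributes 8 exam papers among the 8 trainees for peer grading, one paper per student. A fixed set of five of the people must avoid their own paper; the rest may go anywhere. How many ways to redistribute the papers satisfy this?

21234

Inclusion-exclusion on the 5 forbidden self-matches:
Σ_{j=0}^{5} (-1)^j C(5,j)(8-j)!
= C(5,0)·8! - C(5,1)·7! + C(5,2)·6! - C(5,3)·5! + C(5,4)·4! - C(5,5)·3!
= 40320 - 25200 + 7200 - 1200 + 120 - 6
= 21234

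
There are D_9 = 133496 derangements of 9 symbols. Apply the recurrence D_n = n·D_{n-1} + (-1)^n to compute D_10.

D_10 = 10·133496 + 1 = 1334961.

1334961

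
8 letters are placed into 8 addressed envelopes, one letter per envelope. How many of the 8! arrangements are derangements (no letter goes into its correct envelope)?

14833

Recurrence: !8 = 7·(!7 + !6).
!8 = 7·(1854 + 265) = 7·2119 = 14833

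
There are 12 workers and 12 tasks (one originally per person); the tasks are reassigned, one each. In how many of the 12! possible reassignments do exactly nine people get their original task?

440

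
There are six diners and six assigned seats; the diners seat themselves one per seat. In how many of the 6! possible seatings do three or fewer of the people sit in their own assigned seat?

704

# with exactly i fixed is C(6,i)·!(6-i); sum over i=0..3:
  i=0: C(6,0)·!6 = 1·265 = 265
  i=1: C(6,1)·!5 = 6·44 = 264
  i=2: C(6,2)·!4 = 15·9 = 135
  i=3: C(6,3)·!3 = 20·2 = 40
Total = 704.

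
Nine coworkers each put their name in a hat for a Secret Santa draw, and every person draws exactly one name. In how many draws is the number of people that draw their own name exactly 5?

1134

Pick the 5 fixed positions: C(9,5) = 126 ways.
The other 4 form a derangement: !4 = 9.
Total: 126 × 9 = 1134.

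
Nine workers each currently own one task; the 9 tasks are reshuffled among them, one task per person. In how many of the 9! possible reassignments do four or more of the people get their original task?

6883

Sum C(9,i)·!(9-i) for i = 4..9:
  i=4: C(9,4)·!5 = 126·44 = 5544
  i=5: C(9,5)·!4 = 126·9 = 1134
  i=6: C(9,6)·!3 = 84·2 = 168
  i=7: C(9,7)·!2 = 36·1 = 36
  i=8: C(9,8)·!1 = 9·0 = 0
  i=9: C(9,9)·!0 = 1·1 = 1
Total = 6883.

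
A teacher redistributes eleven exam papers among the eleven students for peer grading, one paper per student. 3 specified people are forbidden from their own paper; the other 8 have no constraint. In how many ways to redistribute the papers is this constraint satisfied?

Inclusion-exclusion on the 3 forbidden self-matches:
Σ_{j=0}^{3} (-1)^j C(3,j)(11-j)!
= C(3,0)·11! - C(3,1)·10! + C(3,2)·9! - C(3,3)·8!
= 39916800 - 10886400 + 1088640 - 40320
= 30078720

30078720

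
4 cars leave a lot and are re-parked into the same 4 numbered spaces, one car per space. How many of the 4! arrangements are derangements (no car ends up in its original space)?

Use !n = n·!(n-1) + (-1)^n.
!4 = 4·2 + 1 = 9

9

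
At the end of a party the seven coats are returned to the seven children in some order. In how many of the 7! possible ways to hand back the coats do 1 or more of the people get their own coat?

3186

# with exactly i fixed is C(7,i)·!(7-i); sum over i=1..7:
  i=1: C(7,1)·!6 = 7·265 = 1855
  i=2: C(7,2)·!5 = 21·44 = 924
  i=3: C(7,3)·!4 = 35·9 = 315
  i=4: C(7,4)·!3 = 35·2 = 70
  i=5: C(7,5)·!2 = 21·1 = 21
  i=6: C(7,6)·!1 = 7·0 = 0
  i=7: C(7,7)·!0 = 1·1 = 1
Total = 3186.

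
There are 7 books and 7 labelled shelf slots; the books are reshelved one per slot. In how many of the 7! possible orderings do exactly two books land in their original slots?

Choose which 2 of the 7 are fixed: C(7,2) = 21.
The remaining 5 must be deranged: !5 = 44.
Total: 21 × 44 = 924.

924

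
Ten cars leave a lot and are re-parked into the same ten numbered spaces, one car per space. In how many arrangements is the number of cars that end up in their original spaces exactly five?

Choose which 5 of the 10 are fixed: C(10,5) = 252.
The remaining 5 must be deranged: !5 = 44.
Total: 252 × 44 = 11088.

11088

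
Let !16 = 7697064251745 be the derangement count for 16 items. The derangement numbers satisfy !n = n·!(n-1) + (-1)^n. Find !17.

130850092279664

!17 = 17·7697064251745 - 1 = 130850092279664.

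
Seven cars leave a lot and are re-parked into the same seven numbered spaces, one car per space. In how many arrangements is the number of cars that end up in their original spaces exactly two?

924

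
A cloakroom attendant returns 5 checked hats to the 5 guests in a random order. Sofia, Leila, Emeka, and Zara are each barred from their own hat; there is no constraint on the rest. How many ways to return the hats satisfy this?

53

Let A_j be the event that the j-th constrained one is fixed. By inclusion-exclusion over the 4 events:
Σ_{j=0}^{4} (-1)^j C(4,j)(5-j)!
= C(4,0)·5! - C(4,1)·4! + C(4,2)·3! - C(4,3)·2! + C(4,4)·1!
= 120 - 96 + 36 - 8 + 1
= 53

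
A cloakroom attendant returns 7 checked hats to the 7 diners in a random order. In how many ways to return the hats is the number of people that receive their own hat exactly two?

924

Choose which 2 of the 7 are fixed: C(7,2) = 21.
The other 5 form a derangement: !5 = 44.
Total: 21 × 44 = 924.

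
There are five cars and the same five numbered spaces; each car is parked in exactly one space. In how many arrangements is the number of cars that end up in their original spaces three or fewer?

119

# with exactly i fixed is C(5,i)·!(5-i); sum over i=0..3:
  i=0: C(5,0)·!5 = 1·44 = 44
  i=1: C(5,1)·!4 = 5·9 = 45
  i=2: C(5,2)·!3 = 10·2 = 20
  i=3: C(5,3)·!2 = 10·1 = 10
Total = 119.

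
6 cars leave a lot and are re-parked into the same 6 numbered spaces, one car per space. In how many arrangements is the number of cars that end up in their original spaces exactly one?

264

Pick the single fixed position: C(6,1) = 6 ways.
The other 5 form a derangement: !5 = 44.
Total: 6 × 44 = 264.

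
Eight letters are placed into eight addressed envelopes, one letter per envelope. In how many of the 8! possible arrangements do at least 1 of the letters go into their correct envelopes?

25487

# with exactly i fixed is C(8,i)·!(8-i); sum over i=1..8:
  i=1: C(8,1)·!7 = 8·1854 = 14832
  i=2: C(8,2)·!6 = 28·265 = 7420
  i=3: C(8,3)·!5 = 56·44 = 2464
  i=4: C(8,4)·!4 = 70·9 = 630
  i=5: C(8,5)·!3 = 56·2 = 112
  i=6: C(8,6)·!2 = 28·1 = 28
  i=7: C(8,7)·!1 = 8·0 = 0
  i=8: C(8,8)·!0 = 1·1 = 1
Total = 25487.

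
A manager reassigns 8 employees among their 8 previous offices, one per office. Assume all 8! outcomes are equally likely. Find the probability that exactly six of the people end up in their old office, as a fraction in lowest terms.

1/1440

Favorable outcomes: C(8,6)·!2 = 28·1 = 28.
Total outcomes: 8! = 40320.
Probability = 28/40320 = 1/1440.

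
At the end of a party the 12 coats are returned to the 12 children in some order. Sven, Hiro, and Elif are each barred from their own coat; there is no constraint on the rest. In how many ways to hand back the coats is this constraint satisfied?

369774720

Inclusion-exclusion on the 3 forbidden self-matches:
Σ_{j=0}^{3} (-1)^j C(3,j)(12-j)!
= C(3,0)·12! - C(3,1)·11! + C(3,2)·10! - C(3,3)·9!
= 479001600 - 119750400 + 10886400 - 362880
= 369774720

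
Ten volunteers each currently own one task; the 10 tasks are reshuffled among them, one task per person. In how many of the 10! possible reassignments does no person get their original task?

1334961

The subfactorial !10 = [10!/e] (nearest integer).
10! = 3628800, and 3628800/e ≈ 1334960.92, so !10 = 1334961.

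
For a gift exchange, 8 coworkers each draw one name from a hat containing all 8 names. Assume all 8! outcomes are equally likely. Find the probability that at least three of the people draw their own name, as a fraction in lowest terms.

647/8064

Favorable outcomes: Σ_{i≥3} C(8,i)·!(8-i) = 56·44 + 70·9 + 56·2 + 28·1 + 8·0 + 1·1 = 3235.
Total outcomes: 8! = 40320.
Probability = 3235/40320 = 647/8064.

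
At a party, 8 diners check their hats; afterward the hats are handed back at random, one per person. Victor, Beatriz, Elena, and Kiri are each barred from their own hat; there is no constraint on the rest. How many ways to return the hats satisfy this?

24024

Inclusion-exclusion on the 4 forbidden self-matches:
Σ_{j=0}^{4} (-1)^j C(4,j)(8-j)!
= C(4,0)·8! - C(4,1)·7! + C(4,2)·6! - C(4,3)·5! + C(4,4)·4!
= 40320 - 20160 + 4320 - 480 + 24
= 24024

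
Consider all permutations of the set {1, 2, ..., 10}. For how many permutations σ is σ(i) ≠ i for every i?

1334961

The number of derangements of 10 is !10 = Σ_{k=0}^{10} (-1)^k·10!/k!
= 10! - 10!/1! + 10!/2! - 10!/3! + 10!/4! - 10!/5! + 10!/6! - 10!/7! + 10!/8! - 10!/9! + 10!/10!
= 3628800 - 3628800 + 1814400 - 604800 + 151200 - 30240 + 5040 - 720 + 90 - 10 + 1
= 1334961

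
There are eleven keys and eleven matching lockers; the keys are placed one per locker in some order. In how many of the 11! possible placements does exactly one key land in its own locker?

Pick the single fixed position: C(11,1) = 11 ways.
The remaining 10 must be deranged: !10 = 1334961.
Total: 11 × 1334961 = 14684571.

14684571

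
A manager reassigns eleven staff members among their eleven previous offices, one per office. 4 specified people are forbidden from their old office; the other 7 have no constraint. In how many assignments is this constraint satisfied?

Let A_j be the event that the j-th constrained one is fixed. By inclusion-exclusion over the 4 events:
Σ_{j=0}^{4} (-1)^j C(4,j)(11-j)!
= C(4,0)·11! - C(4,1)·10! + C(4,2)·9! - C(4,3)·8! + C(4,4)·7!
= 39916800 - 14515200 + 2177280 - 161280 + 5040
= 27422640

27422640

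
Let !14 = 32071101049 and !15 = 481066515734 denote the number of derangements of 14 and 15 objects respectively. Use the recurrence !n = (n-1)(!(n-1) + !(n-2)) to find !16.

!16 = (16-1)·(!15 + !14) = 15·(481066515734 + 32071101049) = 15·513137616783 = 7697064251745.

7697064251745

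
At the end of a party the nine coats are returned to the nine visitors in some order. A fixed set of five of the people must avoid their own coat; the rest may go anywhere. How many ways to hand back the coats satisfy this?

205056

Let A_j be the event that the j-th constrained one is fixed. By inclusion-exclusion over the 5 events:
Σ_{j=0}^{5} (-1)^j C(5,j)(9-j)!
= C(5,0)·9! - C(5,1)·8! + C(5,2)·7! - C(5,3)·6! + C(5,4)·5! - C(5,5)·4!
= 362880 - 201600 + 50400 - 7200 + 600 - 24
= 205056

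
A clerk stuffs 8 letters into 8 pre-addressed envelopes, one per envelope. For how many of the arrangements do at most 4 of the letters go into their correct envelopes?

40179

# with exactly i fixed is C(8,i)·!(8-i); sum over i=0..4:
  i=0: C(8,0)·!8 = 1·14833 = 14833
  i=1: C(8,1)·!7 = 8·1854 = 14832
  i=2: C(8,2)·!6 = 28·265 = 7420
  i=3: C(8,3)·!5 = 56·44 = 2464
  i=4: C(8,4)·!4 = 70·9 = 630
Total = 40179.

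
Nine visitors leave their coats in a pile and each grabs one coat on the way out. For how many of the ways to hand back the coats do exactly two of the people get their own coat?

66744

Pick the 2 fixed positions: C(9,2) = 36 ways.
The other 7 form a derangement: !7 = 1854.
Total: 36 × 1854 = 66744.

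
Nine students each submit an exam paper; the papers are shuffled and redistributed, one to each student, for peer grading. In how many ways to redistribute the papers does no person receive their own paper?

By inclusion-exclusion, !9 = Σ (-1)^k · 9!/k! for k=0..9
= 9! - 9!/1! + 9!/2! - 9!/3! + 9!/4! - 9!/5! + 9!/6! - 9!/7! + 9!/8! - 9!/9!
= 362880 - 362880 + 181440 - 60480 + 15120 - 3024 + 504 - 72 + 9 - 1
= 133496

133496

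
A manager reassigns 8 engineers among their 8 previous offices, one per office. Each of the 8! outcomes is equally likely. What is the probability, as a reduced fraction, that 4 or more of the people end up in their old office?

Favorable outcomes: Σ_{i≥4} C(8,i)·!(8-i) = 70·9 + 56·2 + 28·1 + 8·0 + 1·1 = 771.
Total outcomes: 8! = 40320.
Probability = 771/40320 = 257/13440.

257/13440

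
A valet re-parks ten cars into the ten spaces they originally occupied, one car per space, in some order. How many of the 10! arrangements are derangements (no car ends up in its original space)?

1334961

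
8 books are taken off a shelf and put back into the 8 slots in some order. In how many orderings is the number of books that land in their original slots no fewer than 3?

3235

Sum C(8,i)·!(8-i) for i = 3..8:
  i=3: C(8,3)·!5 = 56·44 = 2464
  i=4: C(8,4)·!4 = 70·9 = 630
  i=5: C(8,5)·!3 = 56·2 = 112
  i=6: C(8,6)·!2 = 28·1 = 28
  i=7: C(8,7)·!1 = 8·0 = 0
  i=8: C(8,8)·!0 = 1·1 = 1
Total = 3235.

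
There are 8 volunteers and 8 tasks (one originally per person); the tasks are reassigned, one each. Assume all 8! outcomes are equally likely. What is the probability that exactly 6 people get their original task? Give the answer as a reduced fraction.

1/1440

Favorable outcomes: C(8,6)·!2 = 28·1 = 28.
Total outcomes: 8! = 40320.
Probability = 28/40320 = 1/1440.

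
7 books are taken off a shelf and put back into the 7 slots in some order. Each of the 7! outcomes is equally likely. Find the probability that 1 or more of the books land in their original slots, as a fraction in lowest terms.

Favorable outcomes: Σ_{i≥1} C(7,i)·!(7-i) = 7·265 + 21·44 + 35·9 + 35·2 + 21·1 + 7·0 + 1·1 = 3186.
Total outcomes: 7! = 5040.
Probability = 3186/5040 = 177/280.

177/280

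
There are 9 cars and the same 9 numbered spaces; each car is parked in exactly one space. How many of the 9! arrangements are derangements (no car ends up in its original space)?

The number of derangements of 9 is !9 = Σ_{k=0}^{9} (-1)^k·9!/k!
= 9! - 9!/1! + 9!/2! - 9!/3! + 9!/4! - 9!/5! + 9!/6! - 9!/7! + 9!/8! - 9!/9!
= 362880 - 362880 + 181440 - 60480 + 15120 - 3024 + 504 - 72 + 9 - 1
= 133496

133496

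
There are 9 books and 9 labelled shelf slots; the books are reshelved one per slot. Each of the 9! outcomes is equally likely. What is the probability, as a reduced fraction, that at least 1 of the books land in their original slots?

Favorable outcomes: Σ_{i≥1} C(9,i)·!(9-i) = 9·14833 + 36·1854 + 84·265 + 126·44 + 126·9 + 84·2 + 36·1 + 9·0 + 1·1 = 229384.
Total outcomes: 9! = 362880.
Probability = 229384/362880 = 28673/45360.

28673/45360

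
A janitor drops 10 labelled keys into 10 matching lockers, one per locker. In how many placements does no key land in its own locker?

1334961

!10 = 10! · Σ_{k=0}^{10} (-1)^k/k!
= 10! - 10!/1! + 10!/2! - 10!/3! + 10!/4! - 10!/5! + 10!/6! - 10!/7! + 10!/8! - 10!/9! + 10!/10!
= 3628800 - 3628800 + 1814400 - 604800 + 151200 - 30240 + 5040 - 720 + 90 - 10 + 1
= 1334961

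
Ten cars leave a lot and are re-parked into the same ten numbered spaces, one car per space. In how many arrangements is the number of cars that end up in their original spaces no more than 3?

3559886

Sum C(10,i)·!(10-i) for i = 0..3:
  i=0: C(10,0)·!10 = 1·1334961 = 1334961
  i=1: C(10,1)·!9 = 10·133496 = 1334960
  i=2: C(10,2)·!8 = 45·14833 = 667485
  i=3: C(10,3)·!7 = 120·1854 = 222480
Total = 3559886.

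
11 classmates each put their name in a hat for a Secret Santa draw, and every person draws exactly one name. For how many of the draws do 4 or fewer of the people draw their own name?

# with exactly i fixed is C(11,i)·!(11-i); sum over i=0..4:
  i=0: C(11,0)·!11 = 1·14684570 = 14684570
  i=1: C(11,1)·!10 = 11·1334961 = 14684571
  i=2: C(11,2)·!9 = 55·133496 = 7342280
  i=3: C(11,3)·!8 = 165·14833 = 2447445
  i=4: C(11,4)·!7 = 330·1854 = 611820
Total = 39770686.

39770686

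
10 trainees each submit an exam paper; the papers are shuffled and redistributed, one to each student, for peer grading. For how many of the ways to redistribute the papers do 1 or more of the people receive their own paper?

Sum C(10,i)·!(10-i) for i = 1..10:
  i=1: C(10,1)·!9 = 10·133496 = 1334960
  i=2: C(10,2)·!8 = 45·14833 = 667485
  i=3: C(10,3)·!7 = 120·1854 = 222480
  i=4: C(10,4)·!6 = 210·265 = 55650
  i=5: C(10,5)·!5 = 252·44 = 11088
  i=6: C(10,6)·!4 = 210·9 = 1890
  i=7: C(10,7)·!3 = 120·2 = 240
  i=8: C(10,8)·!2 = 45·1 = 45
  i=9: C(10,9)·!1 = 10·0 = 0
  i=10: C(10,10)·!0 = 1·1 = 1
Total = 2293839.

2293839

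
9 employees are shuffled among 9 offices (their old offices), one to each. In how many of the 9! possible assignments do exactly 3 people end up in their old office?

22260

Pick the 3 fixed positions: C(9,3) = 84 ways.
The remaining 6 must be deranged: !6 = 265.
Total: 84 × 265 = 22260.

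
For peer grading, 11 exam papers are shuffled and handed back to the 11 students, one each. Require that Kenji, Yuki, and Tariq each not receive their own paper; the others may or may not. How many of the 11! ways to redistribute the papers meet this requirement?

Let A_j be the event that the j-th constrained one is fixed. By inclusion-exclusion over the 3 events:
Σ_{j=0}^{3} (-1)^j C(3,j)(11-j)!
= C(3,0)·11! - C(3,1)·10! + C(3,2)·9! - C(3,3)·8!
= 39916800 - 10886400 + 1088640 - 40320
= 30078720

30078720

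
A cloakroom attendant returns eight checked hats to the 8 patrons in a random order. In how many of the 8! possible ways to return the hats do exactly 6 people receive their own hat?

28

Pick the 6 fixed positions: C(8,6) = 28 ways.
The remaining 2 must be deranged: !2 = 1.
Total: 28 × 1 = 28.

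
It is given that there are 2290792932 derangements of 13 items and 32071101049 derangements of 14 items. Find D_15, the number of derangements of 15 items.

D_15 = (15-1)·(D_14 + D_13) = 14·(32071101049 + 2290792932) = 14·34361893981 = 481066515734.

481066515734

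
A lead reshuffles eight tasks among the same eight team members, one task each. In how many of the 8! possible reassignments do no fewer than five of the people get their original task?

141

# with exactly i fixed is C(8,i)·!(8-i); sum over i=5..8:
  i=5: C(8,5)·!3 = 56·2 = 112
  i=6: C(8,6)·!2 = 28·1 = 28
  i=7: C(8,7)·!1 = 8·0 = 0
  i=8: C(8,8)·!0 = 1·1 = 1
Total = 141.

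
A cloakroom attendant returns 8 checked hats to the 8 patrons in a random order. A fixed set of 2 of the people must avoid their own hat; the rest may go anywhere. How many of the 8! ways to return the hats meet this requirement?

30960

Let A_j be the event that the j-th constrained one is fixed. By inclusion-exclusion over the 2 events:
Σ_{j=0}^{2} (-1)^j C(2,j)(8-j)!
= C(2,0)·8! - C(2,1)·7! + C(2,2)·6!
= 40320 - 10080 + 720
= 30960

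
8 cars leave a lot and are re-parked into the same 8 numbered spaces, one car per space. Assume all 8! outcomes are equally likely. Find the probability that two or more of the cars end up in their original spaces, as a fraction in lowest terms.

Favorable outcomes: Σ_{i≥2} C(8,i)·!(8-i) = 28·265 + 56·44 + 70·9 + 56·2 + 28·1 + 8·0 + 1·1 = 10655.
Total outcomes: 8! = 40320.
Probability = 10655/40320 = 2131/8064.

2131/8064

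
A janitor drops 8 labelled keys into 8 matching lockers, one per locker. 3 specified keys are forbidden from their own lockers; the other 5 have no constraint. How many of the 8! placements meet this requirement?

Inclusion-exclusion on the 3 forbidden self-matches:
Σ_{j=0}^{3} (-1)^j C(3,j)(8-j)!
= C(3,0)·8! - C(3,1)·7! + C(3,2)·6! - C(3,3)·5!
= 40320 - 15120 + 2160 - 120
= 27240

27240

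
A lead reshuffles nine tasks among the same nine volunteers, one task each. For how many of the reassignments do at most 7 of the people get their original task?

Sum C(9,i)·!(9-i) for i = 0..7:
  i=0: C(9,0)·!9 = 1·133496 = 133496
  i=1: C(9,1)·!8 = 9·14833 = 133497
  i=2: C(9,2)·!7 = 36·1854 = 66744
  i=3: C(9,3)·!6 = 84·265 = 22260
  i=4: C(9,4)·!5 = 126·44 = 5544
  i=5: C(9,5)·!4 = 126·9 = 1134
  i=6: C(9,6)·!3 = 84·2 = 168
  i=7: C(9,7)·!2 = 36·1 = 36
Total = 362879.

362879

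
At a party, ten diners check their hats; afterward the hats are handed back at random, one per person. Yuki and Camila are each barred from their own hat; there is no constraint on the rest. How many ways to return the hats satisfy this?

Inclusion-exclusion on the 2 forbidden self-matches:
Σ_{j=0}^{2} (-1)^j C(2,j)(10-j)!
= C(2,0)·10! - C(2,1)·9! + C(2,2)·8!
= 3628800 - 725760 + 40320
= 2943360

2943360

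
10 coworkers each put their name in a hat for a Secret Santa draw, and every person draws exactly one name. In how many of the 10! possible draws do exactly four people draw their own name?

55650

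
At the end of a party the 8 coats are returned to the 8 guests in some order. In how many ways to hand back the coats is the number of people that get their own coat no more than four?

# with exactly i fixed is C(8,i)·!(8-i); sum over i=0..4:
  i=0: C(8,0)·!8 = 1·14833 = 14833
  i=1: C(8,1)·!7 = 8·1854 = 14832
  i=2: C(8,2)·!6 = 28·265 = 7420
  i=3: C(8,3)·!5 = 56·44 = 2464
  i=4: C(8,4)·!4 = 70·9 = 630
Total = 40179.

40179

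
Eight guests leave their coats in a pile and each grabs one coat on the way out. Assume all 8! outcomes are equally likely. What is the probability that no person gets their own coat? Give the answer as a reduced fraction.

Favorable outcomes: !8 = 14833.
Total outcomes: 8! = 40320.
Probability = 14833/40320 = 2119/5760.

2119/5760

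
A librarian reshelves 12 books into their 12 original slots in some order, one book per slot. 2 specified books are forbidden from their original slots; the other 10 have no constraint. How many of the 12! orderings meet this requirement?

402796800

Inclusion-exclusion on the 2 forbidden self-matches:
Σ_{j=0}^{2} (-1)^j C(2,j)(12-j)!
= C(2,0)·12! - C(2,1)·11! + C(2,2)·10!
= 479001600 - 79833600 + 3628800
= 402796800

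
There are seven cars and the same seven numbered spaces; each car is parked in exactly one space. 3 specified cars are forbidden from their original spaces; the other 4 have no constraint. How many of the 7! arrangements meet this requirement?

3216

Let A_j be the event that the j-th constrained one is fixed. By inclusion-exclusion over the 3 events:
Σ_{j=0}^{3} (-1)^j C(3,j)(7-j)!
= C(3,0)·7! - C(3,1)·6! + C(3,2)·5! - C(3,3)·4!
= 5040 - 2160 + 360 - 24
= 3216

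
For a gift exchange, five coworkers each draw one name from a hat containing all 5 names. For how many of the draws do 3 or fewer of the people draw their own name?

Sum C(5,i)·!(5-i) for i = 0..3:
  i=0: C(5,0)·!5 = 1·44 = 44
  i=1: C(5,1)·!4 = 5·9 = 45
  i=2: C(5,2)·!3 = 10·2 = 20
  i=3: C(5,3)·!2 = 10·1 = 10
Total = 119.

119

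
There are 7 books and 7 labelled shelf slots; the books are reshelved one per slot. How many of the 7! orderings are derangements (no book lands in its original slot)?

1854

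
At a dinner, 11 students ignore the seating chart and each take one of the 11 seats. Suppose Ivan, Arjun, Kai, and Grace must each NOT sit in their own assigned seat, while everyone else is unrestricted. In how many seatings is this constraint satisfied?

27422640

Inclusion-exclusion on the 4 forbidden self-matches:
Σ_{j=0}^{4} (-1)^j C(4,j)(11-j)!
= C(4,0)·11! - C(4,1)·10! + C(4,2)·9! - C(4,3)·8! + C(4,4)·7!
= 39916800 - 14515200 + 2177280 - 161280 + 5040
= 27422640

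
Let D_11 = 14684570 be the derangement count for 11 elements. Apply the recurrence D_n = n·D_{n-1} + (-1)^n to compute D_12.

D_12 = 12·14684570 + 1 = 176214841.

176214841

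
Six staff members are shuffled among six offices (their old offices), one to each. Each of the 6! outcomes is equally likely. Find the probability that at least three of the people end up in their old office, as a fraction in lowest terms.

7/90

Favorable outcomes: Σ_{i≥3} C(6,i)·!(6-i) = 20·2 + 15·1 + 6·0 + 1·1 = 56.
Total outcomes: 6! = 720.
Probability = 56/720 = 7/90.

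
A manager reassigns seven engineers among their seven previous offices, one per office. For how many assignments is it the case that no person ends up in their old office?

1854

!7 = 7! · Σ_{k=0}^{7} (-1)^k/k!
= 7! - 7!/1! + 7!/2! - 7!/3! + 7!/4! - 7!/5! + 7!/6! - 7!/7!
= 5040 - 5040 + 2520 - 840 + 210 - 42 + 7 - 1
= 1854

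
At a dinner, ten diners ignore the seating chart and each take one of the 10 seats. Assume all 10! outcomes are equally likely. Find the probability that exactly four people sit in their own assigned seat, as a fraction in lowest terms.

53/3456

Favorable outcomes: C(10,4)·!6 = 210·265 = 55650.
Total outcomes: 10! = 3628800.
Probability = 55650/3628800 = 53/3456.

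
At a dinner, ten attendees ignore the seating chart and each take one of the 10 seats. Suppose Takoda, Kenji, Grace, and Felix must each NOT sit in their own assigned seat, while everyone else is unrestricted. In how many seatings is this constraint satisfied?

Inclusion-exclusion on the 4 forbidden self-matches:
Σ_{j=0}^{4} (-1)^j C(4,j)(10-j)!
= C(4,0)·10! - C(4,1)·9! + C(4,2)·8! - C(4,3)·7! + C(4,4)·6!
= 3628800 - 1451520 + 241920 - 20160 + 720
= 2399760

2399760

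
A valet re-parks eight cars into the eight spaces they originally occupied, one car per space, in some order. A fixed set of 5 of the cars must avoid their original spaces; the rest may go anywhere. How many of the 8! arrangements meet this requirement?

21234

Let A_j be the event that the j-th constrained one is fixed. By inclusion-exclusion over the 5 events:
Σ_{j=0}^{5} (-1)^j C(5,j)(8-j)!
= C(5,0)·8! - C(5,1)·7! + C(5,2)·6! - C(5,3)·5! + C(5,4)·4! - C(5,5)·3!
= 40320 - 25200 + 7200 - 1200 + 120 - 6
= 21234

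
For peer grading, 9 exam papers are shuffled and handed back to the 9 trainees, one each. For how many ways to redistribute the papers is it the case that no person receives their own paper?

The subfactorial !9 = [9!/e] (nearest integer).
9! = 362880, and 362880/e ≈ 133496.09, so !9 = 133496.

133496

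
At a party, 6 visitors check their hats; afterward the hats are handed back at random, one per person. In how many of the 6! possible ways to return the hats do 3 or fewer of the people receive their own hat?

704

# with exactly i fixed is C(6,i)·!(6-i); sum over i=0..3:
  i=0: C(6,0)·!6 = 1·265 = 265
  i=1: C(6,1)·!5 = 6·44 = 264
  i=2: C(6,2)·!4 = 15·9 = 135
  i=3: C(6,3)·!3 = 20·2 = 40
Total = 704.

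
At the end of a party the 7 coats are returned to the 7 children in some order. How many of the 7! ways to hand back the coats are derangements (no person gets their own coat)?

Recurrence: !7 = 7·!6 + (-1)^7.
!7 = 7·265 - 1 = 1854

1854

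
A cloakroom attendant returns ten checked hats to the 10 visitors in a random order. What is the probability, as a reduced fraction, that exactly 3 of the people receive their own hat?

Favorable outcomes: C(10,3)·!7 = 120·1854 = 222480.
Total outcomes: 10! = 3628800.
Probability = 222480/3628800 = 103/1680.

103/1680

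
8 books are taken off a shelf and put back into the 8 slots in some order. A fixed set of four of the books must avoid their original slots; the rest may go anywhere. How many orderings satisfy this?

24024

Let A_j be the event that the j-th constrained one is fixed. By inclusion-exclusion over the 4 events:
Σ_{j=0}^{4} (-1)^j C(4,j)(8-j)!
= C(4,0)·8! - C(4,1)·7! + C(4,2)·6! - C(4,3)·5! + C(4,4)·4!
= 40320 - 20160 + 4320 - 480 + 24
= 24024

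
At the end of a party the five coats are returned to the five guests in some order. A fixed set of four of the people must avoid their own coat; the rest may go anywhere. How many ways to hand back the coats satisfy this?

Let A_j be the event that the j-th constrained one is fixed. By inclusion-exclusion over the 4 events:
Σ_{j=0}^{4} (-1)^j C(4,j)(5-j)!
= C(4,0)·5! - C(4,1)·4! + C(4,2)·3! - C(4,3)·2! + C(4,4)·1!
= 120 - 96 + 36 - 8 + 1
= 53

53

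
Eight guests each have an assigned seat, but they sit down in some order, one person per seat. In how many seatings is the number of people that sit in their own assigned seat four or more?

771

Sum C(8,i)·!(8-i) for i = 4..8:
  i=4: C(8,4)·!4 = 70·9 = 630
  i=5: C(8,5)·!3 = 56·2 = 112
  i=6: C(8,6)·!2 = 28·1 = 28
  i=7: C(8,7)·!1 = 8·0 = 0
  i=8: C(8,8)·!0 = 1·1 = 1
Total = 771.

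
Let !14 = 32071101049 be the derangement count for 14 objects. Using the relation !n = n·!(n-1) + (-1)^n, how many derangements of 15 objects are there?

!15 = 15·32071101049 - 1 = 481066515734.

481066515734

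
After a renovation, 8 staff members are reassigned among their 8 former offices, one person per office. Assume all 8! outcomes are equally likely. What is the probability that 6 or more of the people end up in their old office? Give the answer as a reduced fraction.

Favorable outcomes: Σ_{i≥6} C(8,i)·!(8-i) = 28·1 + 8·0 + 1·1 = 29.
Total outcomes: 8! = 40320.
Probability = 29/40320 = 29/40320.

29/40320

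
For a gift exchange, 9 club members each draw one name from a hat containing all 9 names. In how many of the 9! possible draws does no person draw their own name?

133496

The subfactorial !9 = [9!/e] (nearest integer).
9! = 362880, and 362880/e ≈ 133496.09, so !9 = 133496.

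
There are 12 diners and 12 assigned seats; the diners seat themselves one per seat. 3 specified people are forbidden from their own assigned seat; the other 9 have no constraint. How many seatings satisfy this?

Let A_j be the event that the j-th constrained one is fixed. By inclusion-exclusion over the 3 events:
Σ_{j=0}^{3} (-1)^j C(3,j)(12-j)!
= C(3,0)·12! - C(3,1)·11! + C(3,2)·10! - C(3,3)·9!
= 479001600 - 119750400 + 10886400 - 362880
= 369774720

369774720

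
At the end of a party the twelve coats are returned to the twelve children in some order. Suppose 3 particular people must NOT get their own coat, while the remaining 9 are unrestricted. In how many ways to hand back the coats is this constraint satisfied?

Let A_j be the event that the j-th constrained one is fixed. By inclusion-exclusion over the 3 events:
Σ_{j=0}^{3} (-1)^j C(3,j)(12-j)!
= C(3,0)·12! - C(3,1)·11! + C(3,2)·10! - C(3,3)·9!
= 479001600 - 119750400 + 10886400 - 362880
= 369774720

369774720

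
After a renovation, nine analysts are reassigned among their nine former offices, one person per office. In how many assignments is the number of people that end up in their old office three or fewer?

# with exactly i fixed is C(9,i)·!(9-i); sum over i=0..3:
  i=0: C(9,0)·!9 = 1·133496 = 133496
  i=1: C(9,1)·!8 = 9·14833 = 133497
  i=2: C(9,2)·!7 = 36·1854 = 66744
  i=3: C(9,3)·!6 = 84·265 = 22260
Total = 355997.

355997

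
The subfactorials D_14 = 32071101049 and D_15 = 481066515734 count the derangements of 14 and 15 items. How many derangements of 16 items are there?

7697064251745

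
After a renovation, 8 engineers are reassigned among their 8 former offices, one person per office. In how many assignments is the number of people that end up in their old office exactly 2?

Pick the 2 fixed positions: C(8,2) = 28 ways.
The remaining 6 must be deranged: !6 = 265.
Total: 28 × 265 = 7420.

7420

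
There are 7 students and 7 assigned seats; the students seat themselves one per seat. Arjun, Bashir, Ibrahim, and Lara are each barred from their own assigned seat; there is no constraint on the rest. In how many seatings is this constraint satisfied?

2790

Inclusion-exclusion on the 4 forbidden self-matches:
Σ_{j=0}^{4} (-1)^j C(4,j)(7-j)!
= C(4,0)·7! - C(4,1)·6! + C(4,2)·5! - C(4,3)·4! + C(4,4)·3!
= 5040 - 2880 + 720 - 96 + 6
= 2790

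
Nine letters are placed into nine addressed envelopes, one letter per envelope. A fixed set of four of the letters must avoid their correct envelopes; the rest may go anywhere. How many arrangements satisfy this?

229080

Inclusion-exclusion on the 4 forbidden self-matches:
Σ_{j=0}^{4} (-1)^j C(4,j)(9-j)!
= C(4,0)·9! - C(4,1)·8! + C(4,2)·7! - C(4,3)·6! + C(4,4)·5!
= 362880 - 161280 + 30240 - 2880 + 120
= 229080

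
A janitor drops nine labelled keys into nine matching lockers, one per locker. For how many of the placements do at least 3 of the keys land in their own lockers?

29143

# with exactly i fixed is C(9,i)·!(9-i); sum over i=3..9:
  i=3: C(9,3)·!6 = 84·265 = 22260
  i=4: C(9,4)·!5 = 126·44 = 5544
  i=5: C(9,5)·!4 = 126·9 = 1134
  i=6: C(9,6)·!3 = 84·2 = 168
  i=7: C(9,7)·!2 = 36·1 = 36
  i=8: C(9,8)·!1 = 9·0 = 0
  i=9: C(9,9)·!0 = 1·1 = 1
Total = 29143.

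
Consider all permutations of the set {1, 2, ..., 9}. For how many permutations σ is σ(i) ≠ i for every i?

133496

!9 = 9! · Σ_{k=0}^{9} (-1)^k/k!
= 9! - 9!/1! + 9!/2! - 9!/3! + 9!/4! - 9!/5! + 9!/6! - 9!/7! + 9!/8! - 9!/9!
= 362880 - 362880 + 181440 - 60480 + 15120 - 3024 + 504 - 72 + 9 - 1
= 133496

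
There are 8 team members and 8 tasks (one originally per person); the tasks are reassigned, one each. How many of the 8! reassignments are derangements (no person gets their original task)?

14833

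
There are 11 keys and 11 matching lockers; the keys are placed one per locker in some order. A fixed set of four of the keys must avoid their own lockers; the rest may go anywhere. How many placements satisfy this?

27422640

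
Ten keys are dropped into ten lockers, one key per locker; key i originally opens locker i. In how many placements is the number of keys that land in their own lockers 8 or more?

Sum C(10,i)·!(10-i) for i = 8..10:
  i=8: C(10,8)·!2 = 45·1 = 45
  i=9: C(10,9)·!1 = 10·0 = 0
  i=10: C(10,10)·!0 = 1·1 = 1
Total = 46.

46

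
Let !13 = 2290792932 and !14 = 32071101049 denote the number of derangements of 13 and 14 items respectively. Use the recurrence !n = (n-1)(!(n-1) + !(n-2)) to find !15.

481066515734

!15 = (15-1)·(!14 + !13) = 14·(32071101049 + 2290792932) = 14·34361893981 = 481066515734.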